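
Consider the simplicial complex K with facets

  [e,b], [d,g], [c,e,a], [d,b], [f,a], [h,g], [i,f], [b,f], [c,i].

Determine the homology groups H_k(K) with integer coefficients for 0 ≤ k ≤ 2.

Take the total order a < b < c < d < e < f < g < h < i on the vertex set. Then K (dimension 2) consists of the simplices:

  0-simplices (9): a, b, c, d, e, f, g, h, i
  1-simplices (11): ac, ae, af, bd, be, bf, ce, ci, dg, fi, gh
  2-simplices (1): ace

Hence C_0 ≅ Z^9, C_1 ≅ Z^11, C_2 ≅ Z^1.

∂_1: C_1 → C_0 maps an edge to its endpoints' difference, ∂[p,q] = q − p. For instance
  ∂ae = e − a.
The 9×11 boundary matrix has rank 8 and Smith normal form diag(1,1,1,1,1,1,1,1).

The boundary map ∂_2: C_2 → C_1 maps a triangle to the signed sum of its edges. For instance
  ∂ace = ce − ae + ac.
As a 11×1 matrix over Z this has rank 1, with invariant factors (1).

Computing H_k = (kernel of ∂_k) / (image of ∂_{k+1}):

  H_0: rank C_0 − rank ∂_1 = 9 − 8 = 1, and the invariant factors of ∂_1 are all 1, so H_0 = Z.
  H_1: rank ker ∂_1 − rank ∂_2 = (11 − 8) − 1 = 2, and the invariant factors of ∂_2 are all 1, so H_1 = Z^2.
  H_2: rank ker ∂_2 − rank ∂_3 = (1 − 1) − 0 = 0, and there is no ∂_3, so H_2 = 0.

As a check, the Euler characteristic is 9 − 11 + 1 = -1, which agrees with 1 − 2 + 0 = -1.

H_0 ≅ Z,  H_1 ≅ Z^2,  H_2 = 0.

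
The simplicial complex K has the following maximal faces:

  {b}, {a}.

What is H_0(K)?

We work with the vertex ordering a < b. The simplices of K, each written with vertices in increasing order, are:

  0-simplices (2): a, b

so the chain groups are C_0 ≅ Z^2.

Reading off H_k = ker ∂_k / im ∂_{k+1}:

  H_0: rank C_0 − rank ∂_1 = 2 − 0 = 2, and there is no ∂_1, so H_0 ≅ Z^2.

H_0 = Z^2.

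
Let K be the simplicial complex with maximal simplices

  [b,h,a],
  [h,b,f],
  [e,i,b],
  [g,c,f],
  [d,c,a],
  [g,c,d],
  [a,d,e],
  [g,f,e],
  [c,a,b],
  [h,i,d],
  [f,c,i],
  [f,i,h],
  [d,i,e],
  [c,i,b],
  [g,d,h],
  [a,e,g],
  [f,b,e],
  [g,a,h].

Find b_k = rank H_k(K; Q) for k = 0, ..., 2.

Fix the vertex order a < b < c < d < e < f < g < h < i and write every simplex with vertices in increasing order. Then dim K = 2 and the simplices of K are:

  0-simplices (9): a, b, c, d, e, f, g, h, i
  1-simplices (27): ab, ac, ad, ae, ag, ah, bc, be, bf, bh, bi, cd, cf, cg, ci, de, dg, dh, di, ef, eg, ei, fg, fh, fi, gh, hi
  2-simplices (18): abc, abh, acd, ade, aeg, agh, bci, bef, bei, bfh, cdg, cfg, cfi, dei, dgh, dhi, efg, fhi

giving chain groups C_0 ≅ Z^9, C_1 ≅ Z^27, C_2 ≅ Z^18.

The boundary map ∂_1: C_1 → C_0 maps an edge to its endpoints' difference, ∂[p,q] = q − p.
As a 9×27 matrix over Z this has rank 8, with invariant factors (1,1,1,1,1,1,1,1).

Boundary ∂_2: C_2 → C_1 sends each 2-simplex [p,q,r] to [q,r] − [p,r] + [p,q]. For instance
  ∂aeg = eg − ag + ae,
  ∂abc = bc − ac + ab.
This gives a 27×18 integer matrix of rank 18; reducing to Smith normal form yields diagonal entries (1,1,1,1,1,1,1,1,1,1,1,1,1,1,1,1,1,2).

Reading off H_k = ker ∂_k / im ∂_{k+1}:

  H_0: rank C_0 − rank ∂_1 = 9 − 8 = 1, and the invariant factors of ∂_1 are all 1, so H_0 = Z.
  H_1: rank ker ∂_1 − rank ∂_2 = (27 − 8) − 18 = 1, and ∂_2 has invariant factor 2 > 1, so H_1 = Z ⊕ Z/2Z.
  H_2: rank ker ∂_2 − rank ∂_3 = (18 − 18) − 0 = 0, and there is no ∂_3, so H_2 = 0.

(K is a triangulation of the Klein bottle.)

Hence the Betti numbers are b_0 = 1, b_1 = 1, b_2 = 0.

b_0 = 1, b_1 = 1, b_2 = 0.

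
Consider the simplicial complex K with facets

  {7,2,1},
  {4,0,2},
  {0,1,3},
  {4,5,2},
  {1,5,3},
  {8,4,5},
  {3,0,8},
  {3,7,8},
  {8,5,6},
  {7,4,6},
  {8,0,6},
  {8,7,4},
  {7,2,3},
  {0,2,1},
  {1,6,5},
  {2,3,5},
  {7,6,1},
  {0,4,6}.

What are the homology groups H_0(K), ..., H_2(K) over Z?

H_0 = Z,  H_1 = Z ⊕ Z_2,  H_2 = 0.

Fix the vertex order 0 < 1 < 2 < 3 < 4 < 5 < 6 < 7 < 8 and write every simplex with vertices in increasing order. Then dim K = 2 and the simplices of K are:

  0-simplices (9): [0], [1], [2], [3], [4], [5], [6], [7], [8]
  1-simplices (27): (27 of them)
  2-simplices (18): [0,1,2], [0,1,3], [0,2,4], [0,3,8], [0,4,6], [0,6,8], [1,2,7], [1,3,5], [1,5,6], [1,6,7], [2,3,5], [2,3,7], [2,4,5], [3,7,8], [4,5,8], [4,6,7], [4,7,8], [5,6,8]

giving chain groups C_0 ≅ Z^9, C_1 ≅ Z^27, C_2 ≅ Z^18.

∂_1: C_1 → C_0 maps an edge to its endpoints' difference, ∂[p,q] = q − p. For instance
  ∂[5,8] = [8] − [5].
The resulting 9×27 matrix has rank 8, and its Smith normal form has invariant factors (1,1,1,1,1,1,1,1).

The boundary map ∂_2: C_2 → C_1 acts by ∂[p,q,r] = [q,r] − [p,r] + [p,q]. For instance
  ∂[1,6,7] = [6,7] − [1,7] + [1,6],
  ∂[5,6,8] = [6,8] − [5,8] + [5,6].
The resulting 27×18 matrix has rank 18, and its Smith normal form has invariant factors (1,1,1,1,1,1,1,1,1,1,1,1,1,1,1,1,1,2).

From H_k ≅ ker(∂_k) / im(∂_{k+1}) we obtain:

  H_0: rank C_0 − rank ∂_1 = 9 − 8 = 1, and the invariant factors of ∂_1 are all 1, so H_0 = Z.
  H_1: rank ker ∂_1 − rank ∂_2 = (27 − 8) − 18 = 1, and ∂_2 has invariant factor 2 > 1, so H_1 = Z ⊕ Z_2.
  H_2: rank ker ∂_2 − rank ∂_3 = (18 − 18) − 0 = 0, and there is no ∂_3, so H_2 = 0.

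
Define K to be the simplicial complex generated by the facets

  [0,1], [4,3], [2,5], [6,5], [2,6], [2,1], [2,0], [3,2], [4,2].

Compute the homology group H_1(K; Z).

H_1 ≅ Z^3.

K has 7 vertices, 9 edges.
rank ∂_1 = 6, rank ∂_2 = 0 ⇒ b_1 = 9 − 6 − 0 = 3. So H_1 ≅ Z^3.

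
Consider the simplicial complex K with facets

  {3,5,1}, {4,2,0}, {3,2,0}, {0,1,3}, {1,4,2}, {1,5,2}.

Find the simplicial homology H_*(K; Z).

H_0 ≅ Z,  H_1 ≅ Z,  H_2 = 0.

Order the vertices as 0 < 1 < 2 < 3 < 4 < 5. Listing each simplex with vertices in this order, K has dimension 2 with simplices:

  0-simplices (6): [0], [1], [2], [3], [4], [5]
  1-simplices (12): [0,1], [0,2], [0,3], [0,4], [1,2], [1,3], [1,4], [1,5], [2,3], [2,4], [2,5], [3,5]
  2-simplices (6): [0,1,3], [0,2,3], [0,2,4], [1,2,4], [1,2,5], [1,3,5]

so the chain groups are C_0 ≅ Z^6, C_1 ≅ Z^12, C_2 ≅ Z^6.

Boundary ∂_1: C_1 → C_0 is given by ∂[p,q] = [q] − [p].
As a 6×12 matrix over Z this has rank 5, with invariant factors (1,1,1,1,1).

Boundary ∂_2: C_2 → C_1 acts by ∂[p,q,r] = [q,r] − [p,r] + [p,q]. For instance
  ∂[1,2,5] = [2,5] − [1,5] + [1,2],
  ∂[0,1,3] = [1,3] − [0,3] + [0,1].
This gives a 12×6 integer matrix of rank 6; reducing to Smith normal form yields diagonal entries (1,1,1,1,1,1).

From H_k ≅ ker(∂_k) / im(∂_{k+1}) we obtain:

  H_0: rank C_0 − rank ∂_1 = 6 − 5 = 1, and the invariant factors of ∂_1 are all 1, so H_0 ≅ Z.
  H_1: rank ker ∂_1 − rank ∂_2 = (12 − 5) − 6 = 1, and the invariant factors of ∂_2 are all 1, so H_1 ≅ Z.
  H_2: rank ker ∂_2 − rank ∂_3 = (6 − 6) − 0 = 0, and there is no ∂_3, so H_2 ≅ 0.

(K is a triangulation of the cylinder S^1 x I.)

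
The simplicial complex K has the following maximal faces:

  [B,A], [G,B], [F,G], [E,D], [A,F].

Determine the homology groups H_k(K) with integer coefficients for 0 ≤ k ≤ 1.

We work with the vertex ordering A < B < D < E < F < G. The simplices of K, each written with vertices in increasing order, are:

  0-simplices (6): A, B, D, E, F, G
  1-simplices (5): AB, AF, BG, DE, FG

so the chain groups are C_0 ≅ Z^6, C_1 ≅ Z^5.

Boundary ∂_1: C_1 → C_0 maps an edge to its endpoints' difference, ∂[p,q] = q − p.
The resulting 6×5 matrix has rank 4, and its Smith normal form has invariant factors (1,1,1,1).

Now H_k = ker ∂_k / im ∂_{k+1}, so:

  H_0: rank C_0 − rank ∂_1 = 6 − 4 = 2, and the invariant factors of ∂_1 are all 1, so H_0 ≅ Z^2.
  H_1: rank ker ∂_1 − rank ∂_2 = (5 − 4) − 0 = 1, and there is no ∂_2, so H_1 ≅ Z.

H_0 = Z^2,  H_1 = Z.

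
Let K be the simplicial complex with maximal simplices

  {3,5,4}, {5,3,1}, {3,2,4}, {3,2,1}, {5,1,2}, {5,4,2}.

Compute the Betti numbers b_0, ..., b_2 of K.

b_0 = 1, b_1 = 0, b_2 = 1.

Order the vertices as 1 < 2 < 3 < 4 < 5. Listing each simplex with vertices in this order, K has dimension 2 with simplices:

  0-simplices (5): [1], [2], [3], [4], [5]
  1-simplices (9): [1,2], [1,3], [1,5], [2,3], [2,4], [2,5], [3,4], [3,5], [4,5]
  2-simplices (6): [1,2,3], [1,2,5], [1,3,5], [2,3,4], [2,4,5], [3,4,5]

Hence C_0 ≅ Z^5, C_1 ≅ Z^9, C_2 ≅ Z^6.

The boundary map ∂_1: C_1 → C_0 is given by ∂[p,q] = [q] − [p]. For instance
  ∂[4,5] = [5] − [4].
This gives a 5×9 integer matrix of rank 4; reducing to Smith normal form yields diagonal entries (1,1,1,1).

∂_2: C_2 → C_1 maps a triangle to the signed sum of its edges. For instance
  ∂[3,4,5] = [4,5] − [3,5] + [3,4],
  ∂[2,3,4] = [3,4] − [2,4] + [2,3].
As a 9×6 matrix over Z this has rank 5, with invariant factors (1,1,1,1,1).

From H_k ≅ ker(∂_k) / im(∂_{k+1}) we obtain:

  H_0: rank C_0 − rank ∂_1 = 5 − 4 = 1, and the invariant factors of ∂_1 are all 1, so H_0 = Z.
  H_1: rank ker ∂_1 − rank ∂_2 = (9 − 4) − 5 = 0, and the invariant factors of ∂_2 are all 1, so H_1 = 0.
  H_2: rank ker ∂_2 − rank ∂_3 = (6 − 5) − 0 = 1, and there is no ∂_3, so H_2 = Z.

Hence the Betti numbers are b_0 = 1, b_1 = 0, b_2 = 1.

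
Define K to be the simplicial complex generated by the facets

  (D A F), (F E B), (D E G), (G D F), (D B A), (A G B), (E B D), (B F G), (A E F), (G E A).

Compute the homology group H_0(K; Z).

H_0 ≅ Z.

Take the total order A < B < D < E < F < G on the vertex set. Then K (dimension 2) consists of the simplices:

  0-simplices (6): A, B, D, E, F, G
  1-simplices (15): AB, AD, AE, AF, AG, BD, BE, BF, BG, DE, DF, DG, EF, EG, FG
  2-simplices (10): ABD, ABG, ADF, AEF, AEG, BDE, BEF, BFG, DEG, DFG

Hence C_0 ≅ Z^6, C_1 ≅ Z^15, C_2 ≅ Z^10.

The boundary map ∂_1: C_1 → C_0 is given by ∂[p,q] = [q] − [p]. For instance
  ∂BG = G − B.
As a 6×15 matrix over Z this has rank 5, with invariant factors (1,1,1,1,1).

Boundary ∂_2: C_2 → C_1 sends each 2-simplex [p,q,r] to [q,r] − [p,r] + [p,q]. For instance
  ∂BEF = EF − BF + BE,
  ∂DEG = EG − DG + DE.
As a 15×10 matrix over Z this has rank 10, with invariant factors (1,1,1,1,1,1,1,1,1,2).

Now H_k = ker ∂_k / im ∂_{k+1}, so:

  H_0: rank C_0 − rank ∂_1 = 6 − 5 = 1, and the invariant factors of ∂_1 are all 1, so H_0 ≅ Z.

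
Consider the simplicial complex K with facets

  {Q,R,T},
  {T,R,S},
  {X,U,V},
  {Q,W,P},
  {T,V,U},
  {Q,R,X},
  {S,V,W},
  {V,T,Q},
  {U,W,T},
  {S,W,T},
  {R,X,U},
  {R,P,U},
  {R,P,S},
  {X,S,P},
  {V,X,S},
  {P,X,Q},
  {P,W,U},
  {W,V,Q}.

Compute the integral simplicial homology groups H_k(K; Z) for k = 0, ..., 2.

H_0 ≅ Z,  H_1 ≅ Z ⊕ Z/2Z,  H_2 = 0.

K has 9 vertices, 27 edges, 18 triangles.
rank ∂_0 = 0, rank ∂_1 = 8 ⇒ b_0 = 9 − 0 − 8 = 1; all invariant factors of ∂_1 are 1 so no torsion. So H_0 = Z.
rank ∂_1 = 8, rank ∂_2 = 18 ⇒ b_1 = 27 − 8 − 18 = 1; ∂_2 has invariant factor(s) [2] giving torsion. So H_1 = Z ⊕ Z/2Z.
rank ∂_2 = 18, rank ∂_3 = 0 ⇒ b_2 = 18 − 18 − 0 = 0. So H_2 = 0.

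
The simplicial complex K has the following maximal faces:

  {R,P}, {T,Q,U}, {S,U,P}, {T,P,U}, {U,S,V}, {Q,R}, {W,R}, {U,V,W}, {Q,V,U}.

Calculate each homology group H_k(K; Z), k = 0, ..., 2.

H_0 ≅ Z,  H_1 ≅ Z^2,  H_2 = 0.

Take the total order P < Q < R < S < T < U < V < W on the vertex set. Then K (dimension 2) consists of the simplices:

  0-simplices (8): P, Q, R, S, T, U, V, W
  1-simplices (15): PR, PS, PT, PU, QR, QT, QU, QV, RW, SU, SV, TU, UV, UW, VW
  2-simplices (6): PSU, PTU, QTU, QUV, SUV, UVW

giving chain groups C_0 ≅ Z^8, C_1 ≅ Z^15, C_2 ≅ Z^6.

The boundary map ∂_1: C_1 → C_0 is given by ∂[p,q] = [q] − [p]. For instance
  ∂SU = U − S.
The 8×15 boundary matrix has rank 7 and Smith normal form diag(1,1,1,1,1,1,1).

Boundary ∂_2: C_2 → C_1 maps a triangle to the signed sum of its edges. For instance
  ∂QTU = TU − QU + QT,
  ∂SUV = UV − SV + SU.
As a 15×6 matrix over Z this has rank 6, with invariant factors (1,1,1,1,1,1).

Reading off H_k = ker ∂_k / im ∂_{k+1}:

  H_0: rank C_0 − rank ∂_1 = 8 − 7 = 1, and the invariant factors of ∂_1 are all 1, so H_0 = Z.
  H_1: rank ker ∂_1 − rank ∂_2 = (15 − 7) − 6 = 2, and the invariant factors of ∂_2 are all 1, so H_1 = Z^2.
  H_2: rank ker ∂_2 − rank ∂_3 = (6 − 6) − 0 = 0, and there is no ∂_3, so H_2 = 0.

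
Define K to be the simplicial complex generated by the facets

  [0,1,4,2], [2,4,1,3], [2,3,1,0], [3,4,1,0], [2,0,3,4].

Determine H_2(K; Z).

Take the total order 0 < 1 < 2 < 3 < 4 on the vertex set. Then K (dimension 3) consists of the simplices:

  0-simplices (5): [0], [1], [2], [3], [4]
  1-simplices (10): [0,1], [0,2], [0,3], [0,4], [1,2], [1,3], [1,4], [2,3], [2,4], [3,4]
  2-simplices (10): [0,1,2], [0,1,3], [0,1,4], [0,2,3], [0,2,4], [0,3,4], [1,2,3], [1,2,4], [1,3,4], [2,3,4]
  3-simplices (5): [0,1,2,3], [0,1,2,4], [0,1,3,4], [0,2,3,4], [1,2,3,4]

giving chain groups C_0 ≅ Z^5, C_1 ≅ Z^10, C_2 ≅ Z^10, C_3 ≅ Z^5.

∂_1: C_1 → C_0 is given by ∂[p,q] = [q] − [p]. For instance
  ∂[1,4] = [4] − [1].
The 5×10 boundary matrix has rank 4 and Smith normal form diag(1,1,1,1).

The boundary map ∂_2: C_2 → C_1 sends each 2-simplex [p,q,r] to [q,r] − [p,r] + [p,q]. For instance
  ∂[0,3,4] = [3,4] − [0,4] + [0,3],
  ∂[0,1,3] = [1,3] − [0,3] + [0,1].
This gives a 10×10 integer matrix of rank 6; reducing to Smith normal form yields diagonal entries (1,1,1,1,1,1).

∂_3: C_3 → C_2 sends each 3-simplex σ to the alternating sum Σ_i (−1)^i (σ with its i-th vertex removed). For instance
  ∂[0,1,2,4] = [1,2,4] − [0,2,4] + [0,1,4] − [0,1,2],
  ∂[0,2,3,4] = [2,3,4] − [0,3,4] + [0,2,4] − [0,2,3].
The 10×5 boundary matrix has rank 4 and Smith normal form diag(1,1,1,1).

Reading off H_k = ker ∂_k / im ∂_{k+1}:

  H_2: rank ker ∂_2 − rank ∂_3 = (10 − 6) − 4 = 0, and the invariant factors of ∂_3 are all 1, so H_2 ≅ 0.

H_2 ≅ 0.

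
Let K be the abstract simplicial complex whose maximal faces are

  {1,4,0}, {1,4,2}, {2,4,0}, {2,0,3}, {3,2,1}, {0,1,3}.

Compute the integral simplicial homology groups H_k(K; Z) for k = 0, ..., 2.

K has 5 vertices, 9 edges, 6 triangles.
rank ∂_0 = 0, rank ∂_1 = 4 ⇒ b_0 = 5 − 0 − 4 = 1; all invariant factors of ∂_1 are 1 so no torsion. So H_0 = Z.
rank ∂_1 = 4, rank ∂_2 = 5 ⇒ b_1 = 9 − 4 − 5 = 0; all invariant factors of ∂_2 are 1 so no torsion. So H_1 = 0.
rank ∂_2 = 5, rank ∂_3 = 0 ⇒ b_2 = 6 − 5 − 0 = 1. So H_2 = Z.

H_0 ≅ Z,  H_1 = 0,  H_2 ≅ Z.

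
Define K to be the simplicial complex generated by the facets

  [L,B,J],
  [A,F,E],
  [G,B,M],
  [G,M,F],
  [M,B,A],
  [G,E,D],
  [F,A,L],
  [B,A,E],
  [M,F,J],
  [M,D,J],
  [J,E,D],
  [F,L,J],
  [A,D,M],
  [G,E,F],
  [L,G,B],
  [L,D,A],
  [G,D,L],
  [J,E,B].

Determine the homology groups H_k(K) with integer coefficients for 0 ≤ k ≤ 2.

We work with the vertex ordering A < B < D < E < F < G < J < L < M. The simplices of K, each written with vertices in increasing order, are:

  0-simplices (9): A, B, D, E, F, G, J, L, M
  1-simplices (27): AB, AD, AE, AF, AL, AM, BE, BG, BJ, BL, BM, DE, DG, DJ, DL, DM, EF, EG, EJ, FG, FJ, FL, FM, GL, GM, JL, JM
  2-simplices (18): ABE, ABM, ADL, ADM, AEF, AFL, BEJ, BGL, BGM, BJL, DEG, DEJ, DGL, DJM, EFG, FGM, FJL, FJM

Hence C_0 ≅ Z^9, C_1 ≅ Z^27, C_2 ≅ Z^18.

Boundary ∂_1: C_1 → C_0 sends each edge [p,q] (with p < q) to q − p. For instance
  ∂EF = F − E.
The 9×27 boundary matrix has rank 8 and Smith normal form diag(1,1,1,1,1,1,1,1).

∂_2: C_2 → C_1 sends each 2-simplex [p,q,r] to [q,r] − [p,r] + [p,q]. For instance
  ∂FJM = JM − FM + FJ,
  ∂AFL = FL − AL + AF.
The resulting 27×18 matrix has rank 17, and its Smith normal form has invariant factors (1,1,1,1,1,1,1,1,1,1,1,1,1,1,1,1,1).

Reading off H_k = ker ∂_k / im ∂_{k+1}:

  H_0: rank C_0 − rank ∂_1 = 9 − 8 = 1, and the invariant factors of ∂_1 are all 1, so H_0 = Z.
  H_1: rank ker ∂_1 − rank ∂_2 = (27 − 8) − 17 = 2, and the invariant factors of ∂_2 are all 1, so H_1 = Z^2.
  H_2: rank ker ∂_2 − rank ∂_3 = (18 − 17) − 0 = 1, and there is no ∂_3, so H_2 = Z.

H_0 ≅ Z,  H_1 ≅ Z^2,  H_2 ≅ Z.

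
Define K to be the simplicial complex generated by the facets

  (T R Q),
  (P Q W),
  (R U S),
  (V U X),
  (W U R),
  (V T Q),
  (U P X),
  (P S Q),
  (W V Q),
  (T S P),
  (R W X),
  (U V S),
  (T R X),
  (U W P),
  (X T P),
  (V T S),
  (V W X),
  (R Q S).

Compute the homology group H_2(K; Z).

K has 9 vertices, 27 edges, 18 triangles.
rank ∂_2 = 18, rank ∂_3 = 0 ⇒ b_2 = 18 − 18 − 0 = 0. So H_2 = 0.

H_2 ≅ 0.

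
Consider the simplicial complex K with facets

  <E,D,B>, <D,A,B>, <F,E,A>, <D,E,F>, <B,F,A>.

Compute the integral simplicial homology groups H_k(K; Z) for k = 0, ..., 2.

H_0 ≅ Z,  H_1 ≅ Z,  H_2 = 0.

Take the total order A < B < D < E < F on the vertex set. Then K (dimension 2) consists of the simplices:

  0-simplices (5): A, B, D, E, F
  1-simplices (10): AB, AD, AE, AF, BD, BE, BF, DE, DF, EF
  2-simplices (5): ABD, ABF, AEF, BDE, DEF

Hence C_0 ≅ Z^5, C_1 ≅ Z^10, C_2 ≅ Z^5.

The boundary map ∂_1: C_1 → C_0 maps an edge to its endpoints' difference, ∂[p,q] = q − p. For instance
  ∂BF = F − B.
The 5×10 boundary matrix has rank 4 and Smith normal form diag(1,1,1,1).

∂_2: C_2 → C_1 maps a triangle to the signed sum of its edges. For instance
  ∂BDE = DE − BE + BD,
  ∂DEF = EF − DF + DE.
This gives a 10×5 integer matrix of rank 5; reducing to Smith normal form yields diagonal entries (1,1,1,1,1).

Now H_k = ker ∂_k / im ∂_{k+1}, so:

  H_0: rank C_0 − rank ∂_1 = 5 − 4 = 1, and the invariant factors of ∂_1 are all 1, so H_0 = Z.
  H_1: rank ker ∂_1 − rank ∂_2 = (10 − 4) − 5 = 1, and the invariant factors of ∂_2 are all 1, so H_1 = Z.
  H_2: rank ker ∂_2 − rank ∂_3 = (5 − 5) − 0 = 0, and there is no ∂_3, so H_2 = 0.

(K is a triangulation of the Möbius band.)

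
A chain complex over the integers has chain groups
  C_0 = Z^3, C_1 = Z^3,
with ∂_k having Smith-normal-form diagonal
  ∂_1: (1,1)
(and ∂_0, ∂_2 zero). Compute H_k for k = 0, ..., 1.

H_0 ≅ Z,  H_1 ≅ Z.

H_0: b_0 = 3 − 0 − 2 = 1; torsion from ∂_1 factors > 1: none. So H_0 ≅ Z.
H_1: b_1 = 3 − 2 − 0 = 1; torsion from ∂_2 factors > 1: none. So H_1 ≅ Z.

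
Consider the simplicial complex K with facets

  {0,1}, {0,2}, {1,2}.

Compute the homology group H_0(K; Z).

Fix the vertex order 0 < 1 < 2 and write every simplex with vertices in increasing order. Then dim K = 1 and the simplices of K are:

  0-simplices (3): [0], [1], [2]
  1-simplices (3): [0,1], [0,2], [1,2]

giving chain groups C_0 ≅ Z^3, C_1 ≅ Z^3.

Boundary ∂_1: C_1 → C_0 maps an edge to its endpoints' difference, ∂[p,q] = q − p. For instance
  ∂[0,1] = [1] − [0].
The 3×3 boundary matrix has rank 2 and Smith normal form diag(1,1).

Computing H_k = (kernel of ∂_k) / (image of ∂_{k+1}):

  H_0: rank C_0 − rank ∂_1 = 3 − 2 = 1, and the invariant factors of ∂_1 are all 1, so H_0 = Z.

(K is a triangulation of the circle S^1.)

H_0 ≅ Z.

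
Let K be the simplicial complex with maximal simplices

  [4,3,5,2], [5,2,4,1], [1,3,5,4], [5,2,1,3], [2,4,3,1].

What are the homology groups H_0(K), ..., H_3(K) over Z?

Fix the vertex order 1 < 2 < 3 < 4 < 5 and write every simplex with vertices in increasing order. Then dim K = 3 and the simplices of K are:

  0-simplices (5): [1], [2], [3], [4], [5]
  1-simplices (10): [1,2], [1,3], [1,4], [1,5], [2,3], [2,4], [2,5], [3,4], [3,5], [4,5]
  2-simplices (10): [1,2,3], [1,2,4], [1,2,5], [1,3,4], [1,3,5], [1,4,5], [2,3,4], [2,3,5], [2,4,5], [3,4,5]
  3-simplices (5): [1,2,3,4], [1,2,3,5], [1,2,4,5], [1,3,4,5], [2,3,4,5]

Hence C_0 ≅ Z^5, C_1 ≅ Z^10, C_2 ≅ Z^10, C_3 ≅ Z^5.

The boundary map ∂_1: C_1 → C_0 maps an edge to its endpoints' difference, ∂[p,q] = q − p. For instance
  ∂[1,3] = [3] − [1].
The 5×10 boundary matrix has rank 4 and Smith normal form diag(1,1,1,1).

∂_2: C_2 → C_1 sends each 2-simplex [p,q,r] to [q,r] − [p,r] + [p,q]. For instance
  ∂[2,3,5] = [3,5] − [2,5] + [2,3],
  ∂[1,4,5] = [4,5] − [1,5] + [1,4].
As a 10×10 matrix over Z this has rank 6, with invariant factors (1,1,1,1,1,1).

The boundary map ∂_3: C_3 → C_2 sends each 3-simplex σ to the alternating sum Σ_i (−1)^i (σ with its i-th vertex removed). For instance
  ∂[1,2,3,4] = [2,3,4] − [1,3,4] + [1,2,4] − [1,2,3],
  ∂[1,3,4,5] = [3,4,5] − [1,4,5] + [1,3,5] − [1,3,4].
This gives a 10×5 integer matrix of rank 4; reducing to Smith normal form yields diagonal entries (1,1,1,1).

From H_k ≅ ker(∂_k) / im(∂_{k+1}) we obtain:

  H_0: rank C_0 − rank ∂_1 = 5 − 4 = 1, and the invariant factors of ∂_1 are all 1, so H_0 = Z.
  H_1: rank ker ∂_1 − rank ∂_2 = (10 − 4) − 6 = 0, and the invariant factors of ∂_2 are all 1, so H_1 = 0.
  H_2: rank ker ∂_2 − rank ∂_3 = (10 − 6) − 4 = 0, and the invariant factors of ∂_3 are all 1, so H_2 = 0.
  H_3: rank ker ∂_3 − rank ∂_4 = (5 − 4) − 0 = 1, and there is no ∂_4, so H_3 = Z.

As a check, the Euler characteristic is 5 − 10 + 10 − 5 = 0, which agrees with 1 − 0 + 0 − 1 = 0.
(K is a triangulation of the 3-sphere S^3.)

H_0 = Z,  H_1 = 0,  H_2 = 0,  H_3 = Z.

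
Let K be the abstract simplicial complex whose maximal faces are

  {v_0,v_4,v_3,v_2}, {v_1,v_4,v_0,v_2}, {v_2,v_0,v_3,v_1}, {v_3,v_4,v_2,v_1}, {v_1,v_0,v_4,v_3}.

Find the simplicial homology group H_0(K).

K has 5 vertices, 10 edges, 10 triangles, 5 3-simplices.
rank ∂_0 = 0, rank ∂_1 = 4 ⇒ b_0 = 5 − 0 − 4 = 1; all invariant factors of ∂_1 are 1 so no torsion. So H_0 = Z.

H_0 = Z.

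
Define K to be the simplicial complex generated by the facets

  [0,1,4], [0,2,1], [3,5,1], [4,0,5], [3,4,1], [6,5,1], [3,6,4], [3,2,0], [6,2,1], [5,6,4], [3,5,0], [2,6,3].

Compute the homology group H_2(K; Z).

H_2 ≅ 0.

Fix the vertex order 0 < 1 < 2 < 3 < 4 < 5 < 6 and write every simplex with vertices in increasing order. Then dim K = 2 and the simplices of K are:

  0-simplices (7): [0], [1], [2], [3], [4], [5], [6]
  1-simplices (18): [0,1], [0,2], [0,3], [0,4], [0,5], [1,2], [1,3], [1,4], [1,5], [1,6], [2,3], [2,6], [3,4], [3,5], [3,6], [4,5], [4,6], [5,6]
  2-simplices (12): [0,1,2], [0,1,4], [0,2,3], [0,3,5], [0,4,5], [1,2,6], [1,3,4], [1,3,5], [1,5,6], [2,3,6], [3,4,6], [4,5,6]

giving chain groups C_0 ≅ Z^7, C_1 ≅ Z^18, C_2 ≅ Z^12.

Boundary ∂_1: C_1 → C_0 maps an edge to its endpoints' difference, ∂[p,q] = q − p. For instance
  ∂[0,3] = [3] − [0].
The resulting 7×18 matrix has rank 6, and its Smith normal form has invariant factors (1,1,1,1,1,1).

Boundary ∂_2: C_2 → C_1 sends each 2-simplex [p,q,r] to [q,r] − [p,r] + [p,q]. For instance
  ∂[0,4,5] = [4,5] − [0,5] + [0,4],
  ∂[4,5,6] = [5,6] − [4,6] + [4,5].
As a 18×12 matrix over Z this has rank 12, with invariant factors (1,1,1,1,1,1,1,1,1,1,1,2).

From H_k ≅ ker(∂_k) / im(∂_{k+1}) we obtain:

  H_2: rank ker ∂_2 − rank ∂_3 = (12 − 12) − 0 = 0, and there is no ∂_3, so H_2 ≅ 0.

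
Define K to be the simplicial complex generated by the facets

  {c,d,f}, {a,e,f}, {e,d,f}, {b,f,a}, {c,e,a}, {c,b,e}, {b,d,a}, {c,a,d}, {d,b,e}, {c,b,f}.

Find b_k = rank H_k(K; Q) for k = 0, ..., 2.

Order the vertices as a < b < c < d < e < f. Listing each simplex with vertices in this order, K has dimension 2 with simplices:

  0-simplices (6): a, b, c, d, e, f
  1-simplices (15): ab, ac, ad, ae, af, bc, bd, be, bf, cd, ce, cf, de, df, ef
  2-simplices (10): abd, abf, acd, ace, aef, bce, bcf, bde, cdf, def

giving chain groups C_0 ≅ Z^6, C_1 ≅ Z^15, C_2 ≅ Z^10.

The boundary map ∂_1: C_1 → C_0 maps an edge to its endpoints' difference, ∂[p,q] = q − p.
The 6×15 boundary matrix has rank 5 and Smith normal form diag(1,1,1,1,1).

The boundary map ∂_2: C_2 → C_1 maps a triangle to the signed sum of its edges. For instance
  ∂ace = ce − ae + ac,
  ∂bce = ce − be + bc.
The resulting 15×10 matrix has rank 10, and its Smith normal form has invariant factors (1,1,1,1,1,1,1,1,1,2).

From H_k ≅ ker(∂_k) / im(∂_{k+1}) we obtain:

  H_0: rank C_0 − rank ∂_1 = 6 − 5 = 1, and the invariant factors of ∂_1 are all 1, so H_0 = Z.
  H_1: rank ker ∂_1 − rank ∂_2 = (15 − 5) − 10 = 0, and ∂_2 has invariant factor 2 > 1, so H_1 = Z_2.
  H_2: rank ker ∂_2 − rank ∂_3 = (10 − 10) − 0 = 0, and there is no ∂_3, so H_2 = 0.

Hence the Betti numbers are b_0 = 1, b_1 = 0, b_2 = 0.

b_0 = 1, b_1 = 0, b_2 = 0.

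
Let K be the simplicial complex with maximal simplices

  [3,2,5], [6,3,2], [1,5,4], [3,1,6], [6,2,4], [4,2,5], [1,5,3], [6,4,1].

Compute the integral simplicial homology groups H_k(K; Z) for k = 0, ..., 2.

H_0 ≅ Z,  H_1 = 0,  H_2 ≅ Z.

Take the total order 1 < 2 < 3 < 4 < 5 < 6 on the vertex set. Then K (dimension 2) consists of the simplices:

  0-simplices (6): [1], [2], [3], [4], [5], [6]
  1-simplices (12): [1,3], [1,4], [1,5], [1,6], [2,3], [2,4], [2,5], [2,6], [3,5], [3,6], [4,5], [4,6]
  2-simplices (8): [1,3,5], [1,3,6], [1,4,5], [1,4,6], [2,3,5], [2,3,6], [2,4,5], [2,4,6]

so the chain groups are C_0 ≅ Z^6, C_1 ≅ Z^12, C_2 ≅ Z^8.

The boundary map ∂_1: C_1 → C_0 maps an edge to its endpoints' difference, ∂[p,q] = q − p.
This gives a 6×12 integer matrix of rank 5; reducing to Smith normal form yields diagonal entries (1,1,1,1,1).

∂_2: C_2 → C_1 maps a triangle to the signed sum of its edges. For instance
  ∂[2,3,6] = [3,6] − [2,6] + [2,3],
  ∂[2,4,6] = [4,6] − [2,6] + [2,4].
The 12×8 boundary matrix has rank 7 and Smith normal form diag(1,1,1,1,1,1,1).

From H_k ≅ ker(∂_k) / im(∂_{k+1}) we obtain:

  H_0: rank C_0 − rank ∂_1 = 6 − 5 = 1, and the invariant factors of ∂_1 are all 1, so H_0 = Z.
  H_1: rank ker ∂_1 − rank ∂_2 = (12 − 5) − 7 = 0, and the invariant factors of ∂_2 are all 1, so H_1 = 0.
  H_2: rank ker ∂_2 − rank ∂_3 = (8 − 7) − 0 = 1, and there is no ∂_3, so H_2 = Z.

(K is a triangulation of the 2-sphere S^2.)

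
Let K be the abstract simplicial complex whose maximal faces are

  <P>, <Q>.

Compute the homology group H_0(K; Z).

H_0 ≅ Z^2.

We work with the vertex ordering P < Q. The simplices of K, each written with vertices in increasing order, are:

  0-simplices (2): P, Q

so the chain groups are C_0 ≅ Z^2.

From H_k ≅ ker(∂_k) / im(∂_{k+1}) we obtain:

  H_0: rank C_0 − rank ∂_1 = 2 − 0 = 2, and there is no ∂_1, so H_0 = Z^2.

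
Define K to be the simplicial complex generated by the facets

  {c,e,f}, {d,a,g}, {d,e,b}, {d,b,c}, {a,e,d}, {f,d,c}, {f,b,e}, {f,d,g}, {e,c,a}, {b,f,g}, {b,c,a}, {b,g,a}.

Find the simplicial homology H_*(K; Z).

We work with the vertex ordering a < b < c < d < e < f < g. The simplices of K, each written with vertices in increasing order, are:

  0-simplices (7): a, b, c, d, e, f, g
  1-simplices (18): ab, ac, ad, ae, ag, bc, bd, be, bf, bg, cd, ce, cf, de, df, dg, ef, fg
  2-simplices (12): abc, abg, ace, ade, adg, bcd, bde, bef, bfg, cdf, cef, dfg

giving chain groups C_0 ≅ Z^7, C_1 ≅ Z^18, C_2 ≅ Z^12.

The boundary map ∂_1: C_1 → C_0 sends each edge [p,q] (with p < q) to q − p. For instance
  ∂dg = g − d.
As a 7×18 matrix over Z this has rank 6, with invariant factors (1,1,1,1,1,1).

∂_2: C_2 → C_1 acts by ∂[p,q,r] = [q,r] − [p,r] + [p,q]. For instance
  ∂bef = ef − bf + be,
  ∂abc = bc − ac + ab.
The resulting 18×12 matrix has rank 12, and its Smith normal form has invariant factors (1,1,1,1,1,1,1,1,1,1,1,2).

From H_k ≅ ker(∂_k) / im(∂_{k+1}) we obtain:

  H_0: rank C_0 − rank ∂_1 = 7 − 6 = 1, and the invariant factors of ∂_1 are all 1, so H_0 = Z.
  H_1: rank ker ∂_1 − rank ∂_2 = (18 − 6) − 12 = 0, and ∂_2 has invariant factor 2 > 1, so H_1 = Z/2Z.
  H_2: rank ker ∂_2 − rank ∂_3 = (12 − 12) − 0 = 0, and there is no ∂_3, so H_2 = 0.

H_0 = Z,  H_1 = Z/2Z,  H_2 = 0.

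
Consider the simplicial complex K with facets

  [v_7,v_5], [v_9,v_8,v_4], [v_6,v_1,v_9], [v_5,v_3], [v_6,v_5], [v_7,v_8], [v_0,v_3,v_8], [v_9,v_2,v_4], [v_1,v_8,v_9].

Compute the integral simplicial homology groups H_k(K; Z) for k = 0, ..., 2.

H_0 = Z,  H_1 = Z^2,  H_2 = 0.

Order the vertices as v_0 < v_1 < v_2 < v_3 < v_4 < v_5 < v_6 < v_7 < v_8 < v_9. Listing each simplex with vertices in this order, K has dimension 2 with simplices:

  0-simplices (10): [v_0], [v_1], [v_2], [v_3], [v_4], [v_5], [v_6], [v_7], [v_8], [v_9]
  1-simplices (16): (16 of them)
  2-simplices (5): [v_0,v_3,v_8], [v_1,v_6,v_9], [v_1,v_8,v_9], [v_2,v_4,v_9], [v_4,v_8,v_9]

Hence C_0 ≅ Z^10, C_1 ≅ Z^16, C_2 ≅ Z^5.

∂_1: C_1 → C_0 maps an edge to its endpoints' difference, ∂[p,q] = q − p. For instance
  ∂[v_3,v_8] = [v_8] − [v_3].
The resulting 10×16 matrix has rank 9, and its Smith normal form has invariant factors (1,1,1,1,1,1,1,1,1).

The boundary map ∂_2: C_2 → C_1 acts by ∂[p,q,r] = [q,r] − [p,r] + [p,q]. For instance
  ∂[v_1,v_6,v_9] = [v_6,v_9] − [v_1,v_9] + [v_1,v_6],
  ∂[v_0,v_3,v_8] = [v_3,v_8] − [v_0,v_8] + [v_0,v_3].
As a 16×5 matrix over Z this has rank 5, with invariant factors (1,1,1,1,1).

Now H_k = ker ∂_k / im ∂_{k+1}, so:

  H_0: rank C_0 − rank ∂_1 = 10 − 9 = 1, and the invariant factors of ∂_1 are all 1, so H_0 ≅ Z.
  H_1: rank ker ∂_1 − rank ∂_2 = (16 − 9) − 5 = 2, and the invariant factors of ∂_2 are all 1, so H_1 ≅ Z^2.
  H_2: rank ker ∂_2 − rank ∂_3 = (5 − 5) − 0 = 0, and there is no ∂_3, so H_2 ≅ 0.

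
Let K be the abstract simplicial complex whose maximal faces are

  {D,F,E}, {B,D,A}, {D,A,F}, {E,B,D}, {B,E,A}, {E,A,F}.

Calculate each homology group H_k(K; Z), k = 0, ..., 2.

Take the total order A < B < D < E < F on the vertex set. Then K (dimension 2) consists of the simplices:

  0-simplices (5): A, B, D, E, F
  1-simplices (9): AB, AD, AE, AF, BD, BE, DE, DF, EF
  2-simplices (6): ABD, ABE, ADF, AEF, BDE, DEF

Hence C_0 ≅ Z^5, C_1 ≅ Z^9, C_2 ≅ Z^6.

The boundary map ∂_1: C_1 → C_0 is given by ∂[p,q] = [q] − [p]. For instance
  ∂BE = E − B.
This gives a 5×9 integer matrix of rank 4; reducing to Smith normal form yields diagonal entries (1,1,1,1).

∂_2: C_2 → C_1 acts by ∂[p,q,r] = [q,r] − [p,r] + [p,q]. For instance
  ∂ABE = BE − AE + AB,
  ∂ADF = DF − AF + AD.
The 9×6 boundary matrix has rank 5 and Smith normal form diag(1,1,1,1,1).

Now H_k = ker ∂_k / im ∂_{k+1}, so:

  H_0: rank C_0 − rank ∂_1 = 5 − 4 = 1, and the invariant factors of ∂_1 are all 1, so H_0 = Z.
  H_1: rank ker ∂_1 − rank ∂_2 = (9 − 4) − 5 = 0, and the invariant factors of ∂_2 are all 1, so H_1 = 0.
  H_2: rank ker ∂_2 − rank ∂_3 = (6 − 5) − 0 = 1, and there is no ∂_3, so H_2 = Z.

(K is a triangulation of the 2-sphere S^2.)

H_0 ≅ Z,  H_1 = 0,  H_2 ≅ Z.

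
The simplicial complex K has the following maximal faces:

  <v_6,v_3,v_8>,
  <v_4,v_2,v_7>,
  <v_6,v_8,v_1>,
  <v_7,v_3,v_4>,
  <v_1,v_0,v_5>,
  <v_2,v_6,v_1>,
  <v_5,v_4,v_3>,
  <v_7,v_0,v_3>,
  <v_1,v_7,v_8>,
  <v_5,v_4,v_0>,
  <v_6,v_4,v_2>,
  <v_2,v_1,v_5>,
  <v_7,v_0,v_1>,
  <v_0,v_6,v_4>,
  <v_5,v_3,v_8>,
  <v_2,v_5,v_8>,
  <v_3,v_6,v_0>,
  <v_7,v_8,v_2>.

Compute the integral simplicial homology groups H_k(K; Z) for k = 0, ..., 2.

H_0 ≅ Z,  H_1 ≅ Z ⊕ Z/2Z,  H_2 = 0.

Order the vertices as v_0 < v_1 < v_2 < v_3 < v_4 < v_5 < v_6 < v_7 < v_8. Listing each simplex with vertices in this order, K has dimension 2 with simplices:

  0-simplices (9): [v_0], [v_1], [v_2], [v_3], [v_4], [v_5], [v_6], [v_7], [v_8]
  1-simplices (27): (27 of them)
  2-simplices (18): (18 of them)

giving chain groups C_0 ≅ Z^9, C_1 ≅ Z^27, C_2 ≅ Z^18.

∂_1: C_1 → C_0 sends each edge [p,q] (with p < q) to q − p. For instance
  ∂[v_3,v_5] = [v_5] − [v_3].
The resulting 9×27 matrix has rank 8, and its Smith normal form has invariant factors (1,1,1,1,1,1,1,1).

Boundary ∂_2: C_2 → C_1 maps a triangle to the signed sum of its edges. For instance
  ∂[v_1,v_2,v_6] = [v_2,v_6] − [v_1,v_6] + [v_1,v_2],
  ∂[v_0,v_1,v_7] = [v_1,v_7] − [v_0,v_7] + [v_0,v_1].
The 27×18 boundary matrix has rank 18 and Smith normal form diag(1,1,1,1,1,1,1,1,1,1,1,1,1,1,1,1,1,2).

From H_k ≅ ker(∂_k) / im(∂_{k+1}) we obtain:

  H_0: rank C_0 − rank ∂_1 = 9 − 8 = 1, and the invariant factors of ∂_1 are all 1, so H_0 = Z.
  H_1: rank ker ∂_1 − rank ∂_2 = (27 − 8) − 18 = 1, and ∂_2 has invariant factor 2 > 1, so H_1 = Z ⊕ Z/2Z.
  H_2: rank ker ∂_2 − rank ∂_3 = (18 − 18) − 0 = 0, and there is no ∂_3, so H_2 = 0.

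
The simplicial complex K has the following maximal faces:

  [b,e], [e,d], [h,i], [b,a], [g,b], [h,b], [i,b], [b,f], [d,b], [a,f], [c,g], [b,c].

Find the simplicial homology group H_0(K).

H_0 ≅ Z.

We work with the vertex ordering a < b < c < d < e < f < g < h < i. The simplices of K, each written with vertices in increasing order, are:

  0-simplices (9): a, b, c, d, e, f, g, h, i
  1-simplices (12): ab, af, bc, bd, be, bf, bg, bh, bi, cg, de, hi

so the chain groups are C_0 ≅ Z^9, C_1 ≅ Z^12.

Boundary ∂_1: C_1 → C_0 sends each edge [p,q] (with p < q) to q − p.
The resulting 9×12 matrix has rank 8, and its Smith normal form has invariant factors (1,1,1,1,1,1,1,1).

Computing H_k = (kernel of ∂_k) / (image of ∂_{k+1}):

  H_0: rank C_0 − rank ∂_1 = 9 − 8 = 1, and the invariant factors of ∂_1 are all 1, so H_0 = Z.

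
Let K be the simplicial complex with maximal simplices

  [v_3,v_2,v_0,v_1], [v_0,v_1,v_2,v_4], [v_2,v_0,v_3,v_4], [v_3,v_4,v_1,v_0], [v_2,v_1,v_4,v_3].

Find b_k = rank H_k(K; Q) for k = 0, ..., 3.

Order the vertices as v_0 < v_1 < v_2 < v_3 < v_4. Listing each simplex with vertices in this order, K has dimension 3 with simplices:

  0-simplices (5): [v_0], [v_1], [v_2], [v_3], [v_4]
  1-simplices (10): [v_0,v_1], [v_0,v_2], [v_0,v_3], [v_0,v_4], [v_1,v_2], [v_1,v_3], [v_1,v_4], [v_2,v_3], [v_2,v_4], [v_3,v_4]
  2-simplices (10): [v_0,v_1,v_2], [v_0,v_1,v_3], [v_0,v_1,v_4], [v_0,v_2,v_3], [v_0,v_2,v_4], [v_0,v_3,v_4], [v_1,v_2,v_3], [v_1,v_2,v_4], [v_1,v_3,v_4], [v_2,v_3,v_4]
  3-simplices (5): [v_0,v_1,v_2,v_3], [v_0,v_1,v_2,v_4], [v_0,v_1,v_3,v_4], [v_0,v_2,v_3,v_4], [v_1,v_2,v_3,v_4]

Hence C_0 ≅ Z^5, C_1 ≅ Z^10, C_2 ≅ Z^10, C_3 ≅ Z^5.

The boundary map ∂_1: C_1 → C_0 sends each edge [p,q] (with p < q) to q − p.
As a 5×10 matrix over Z this has rank 4, with invariant factors (1,1,1,1).

Boundary ∂_2: C_2 → C_1 sends each 2-simplex [p,q,r] to [q,r] − [p,r] + [p,q]. For instance
  ∂[v_1,v_2,v_3] = [v_2,v_3] − [v_1,v_3] + [v_1,v_2],
  ∂[v_0,v_1,v_4] = [v_1,v_4] − [v_0,v_4] + [v_0,v_1].
This gives a 10×10 integer matrix of rank 6; reducing to Smith normal form yields diagonal entries (1,1,1,1,1,1).

Boundary ∂_3: C_3 → C_2 sends each 3-simplex σ to the alternating sum Σ_i (−1)^i (σ with its i-th vertex removed). For instance
  ∂[v_0,v_1,v_3,v_4] = [v_1,v_3,v_4] − [v_0,v_3,v_4] + [v_0,v_1,v_4] − [v_0,v_1,v_3],
  ∂[v_1,v_2,v_3,v_4] = [v_2,v_3,v_4] − [v_1,v_3,v_4] + [v_1,v_2,v_4] − [v_1,v_2,v_3].
The 10×5 boundary matrix has rank 4 and Smith normal form diag(1,1,1,1).

Computing H_k = (kernel of ∂_k) / (image of ∂_{k+1}):

  H_0: rank C_0 − rank ∂_1 = 5 − 4 = 1, and the invariant factors of ∂_1 are all 1, so H_0 ≅ Z.
  H_1: rank ker ∂_1 − rank ∂_2 = (10 − 4) − 6 = 0, and the invariant factors of ∂_2 are all 1, so H_1 ≅ 0.
  H_2: rank ker ∂_2 − rank ∂_3 = (10 − 6) − 4 = 0, and the invariant factors of ∂_3 are all 1, so H_2 ≅ 0.
  H_3: rank ker ∂_3 − rank ∂_4 = (5 − 4) − 0 = 1, and there is no ∂_4, so H_3 ≅ Z.

As a check, the Euler characteristic is 5 − 10 + 10 − 5 = 0, which agrees with 1 − 0 + 0 − 1 = 0.
(K is a triangulation of the 3-sphere S^3.)

Hence the Betti numbers are b_0 = 1, b_1 = 0, b_2 = 0, b_3 = 1.

b_0 = 1, b_1 = 0, b_2 = 0, b_3 = 1.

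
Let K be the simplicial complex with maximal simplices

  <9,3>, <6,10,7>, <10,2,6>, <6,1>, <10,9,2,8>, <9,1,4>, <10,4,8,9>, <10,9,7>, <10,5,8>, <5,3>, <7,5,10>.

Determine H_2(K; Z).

H_2 ≅ 0.

Fix the vertex order 1 < 2 < 3 < 4 < 5 < 6 < 7 < 8 < 9 < 10 and write every simplex with vertices in increasing order. Then dim K = 3 and the simplices of K are:

  0-simplices (10): [1], [2], [3], [4], [5], [6], [7], [8], [9], [10]
  1-simplices (22): [1,4], [1,6], [1,9], [2,6], [2,8], [2,9], [2,10], [3,5], [3,9], [4,8], [4,9], [4,10], [5,7], [5,8], [5,10], [6,7], [6,10], [7,9], [7,10], [8,9], [8,10], [9,10]
  2-simplices (13): [1,4,9], [2,6,10], [2,8,9], [2,8,10], [2,9,10], [4,8,9], [4,8,10], [4,9,10], [5,7,10], [5,8,10], [6,7,10], [7,9,10], [8,9,10]
  3-simplices (2): [2,8,9,10], [4,8,9,10]

giving chain groups C_0 ≅ Z^10, C_1 ≅ Z^22, C_2 ≅ Z^13, C_3 ≅ Z^2.

∂_1: C_1 → C_0 sends each edge [p,q] (with p < q) to q − p. For instance
  ∂[1,4] = [4] − [1].
The 10×22 boundary matrix has rank 9 and Smith normal form diag(1,1,1,1,1,1,1,1,1).

∂_2: C_2 → C_1 sends each 2-simplex [p,q,r] to [q,r] − [p,r] + [p,q]. For instance
  ∂[2,8,9] = [8,9] − [2,9] + [2,8],
  ∂[2,6,10] = [6,10] − [2,10] + [2,6].
The 22×13 boundary matrix has rank 11 and Smith normal form diag(1,1,1,1,1,1,1,1,1,1,1).

∂_3: C_3 → C_2 sends each 3-simplex σ to the alternating sum Σ_i (−1)^i (σ with its i-th vertex removed). For instance
  ∂[2,8,9,10] = [8,9,10] − [2,9,10] + [2,8,10] − [2,8,9],
  ∂[4,8,9,10] = [8,9,10] − [4,9,10] + [4,8,10] − [4,8,9].
This gives a 13×2 integer matrix of rank 2; reducing to Smith normal form yields diagonal entries (1,1).

Reading off H_k = ker ∂_k / im ∂_{k+1}:

  H_2: rank ker ∂_2 − rank ∂_3 = (13 − 11) − 2 = 0, and the invariant factors of ∂_3 are all 1, so H_2 = 0.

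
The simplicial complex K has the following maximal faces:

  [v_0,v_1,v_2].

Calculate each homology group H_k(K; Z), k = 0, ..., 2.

We work with the vertex ordering v_0 < v_1 < v_2. The simplices of K, each written with vertices in increasing order, are:

  0-simplices (3): [v_0], [v_1], [v_2]
  1-simplices (3): [v_0,v_1], [v_0,v_2], [v_1,v_2]
  2-simplices (1): [v_0,v_1,v_2]

giving chain groups C_0 ≅ Z^3, C_1 ≅ Z^3, C_2 ≅ Z^1.

∂_1: C_1 → C_0 is given by ∂[p,q] = [q] − [p].
The 3×3 boundary matrix has rank 2 and Smith normal form diag(1,1).

Boundary ∂_2: C_2 → C_1 acts by ∂[p,q,r] = [q,r] − [p,r] + [p,q]. For instance
  ∂[v_0,v_1,v_2] = [v_1,v_2] − [v_0,v_2] + [v_0,v_1].
This gives a 3×1 integer matrix of rank 1; reducing to Smith normal form yields diagonal entries (1).

From H_k ≅ ker(∂_k) / im(∂_{k+1}) we obtain:

  H_0: rank C_0 − rank ∂_1 = 3 − 2 = 1, and the invariant factors of ∂_1 are all 1, so H_0 = Z.
  H_1: rank ker ∂_1 − rank ∂_2 = (3 − 2) − 1 = 0, and the invariant factors of ∂_2 are all 1, so H_1 = 0.
  H_2: rank ker ∂_2 − rank ∂_3 = (1 − 1) − 0 = 0, and there is no ∂_3, so H_2 = 0.

As a check, the Euler characteristic is 3 − 3 + 1 = 1, which agrees with 1 − 0 + 0 = 1.

H_0 = Z,  H_1 = 0,  H_2 = 0.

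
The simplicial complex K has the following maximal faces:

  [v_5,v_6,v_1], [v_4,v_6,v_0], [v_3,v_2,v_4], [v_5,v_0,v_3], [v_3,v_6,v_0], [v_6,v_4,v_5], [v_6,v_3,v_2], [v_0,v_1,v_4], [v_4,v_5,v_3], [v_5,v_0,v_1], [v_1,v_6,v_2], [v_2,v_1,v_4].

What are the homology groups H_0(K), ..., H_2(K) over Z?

Order the vertices as v_0 < v_1 < v_2 < v_3 < v_4 < v_5 < v_6. Listing each simplex with vertices in this order, K has dimension 2 with simplices:

  0-simplices (7): [v_0], [v_1], [v_2], [v_3], [v_4], [v_5], [v_6]
  1-simplices (18): (18 of them)
  2-simplices (12): (12 of them)

Hence C_0 ≅ Z^7, C_1 ≅ Z^18, C_2 ≅ Z^12.

∂_1: C_1 → C_0 is given by ∂[p,q] = [q] − [p]. For instance
  ∂[v_5,v_6] = [v_6] − [v_5].
The resulting 7×18 matrix has rank 6, and its Smith normal form has invariant factors (1,1,1,1,1,1).

The boundary map ∂_2: C_2 → C_1 maps a triangle to the signed sum of its edges. For instance
  ∂[v_1,v_5,v_6] = [v_5,v_6] − [v_1,v_6] + [v_1,v_5],
  ∂[v_2,v_3,v_4] = [v_3,v_4] − [v_2,v_4] + [v_2,v_3].
The resulting 18×12 matrix has rank 12, and its Smith normal form has invariant factors (1,1,1,1,1,1,1,1,1,1,1,2).

From H_k ≅ ker(∂_k) / im(∂_{k+1}) we obtain:

  H_0: rank C_0 − rank ∂_1 = 7 − 6 = 1, and the invariant factors of ∂_1 are all 1, so H_0 = Z.
  H_1: rank ker ∂_1 − rank ∂_2 = (18 − 6) − 12 = 0, and ∂_2 has invariant factor 2 > 1, so H_1 = Z/2.
  H_2: rank ker ∂_2 − rank ∂_3 = (12 − 12) − 0 = 0, and there is no ∂_3, so H_2 = 0.

As a check, the Euler characteristic is 7 − 18 + 12 = 1, which agrees with 1 − 0 + 0 = 1.

H_0 = Z,  H_1 = Z/2,  H_2 = 0.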